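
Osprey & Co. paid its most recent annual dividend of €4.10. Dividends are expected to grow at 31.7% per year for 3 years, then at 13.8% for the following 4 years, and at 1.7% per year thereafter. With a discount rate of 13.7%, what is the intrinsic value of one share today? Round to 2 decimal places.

€96.36

Three-stage DDM. Project D₁…D_7; terminal Gordon value at t=7 with g = 0.017; discount at r = 0.137.
D_1 = 5.3997
D_2 = 7.1114
D_3 = 9.3657
D_4 = 10.6582
D_5 = 12.1290
D_6 = 13.8028
D_7 = 15.7076
TV_7 = 15.9746/(0.137−0.017) = 133.1220
P₀ = Σ Dₜ/(1+r)ᵗ + TV_7/(1+r)^7 = 96.3558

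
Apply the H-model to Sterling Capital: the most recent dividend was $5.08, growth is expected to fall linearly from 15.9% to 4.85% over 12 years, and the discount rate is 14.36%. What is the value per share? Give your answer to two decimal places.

H-model: P₀ = D₀[(1+g_L) + H(g_S−g_L)]/(r−g_L), with H = 12/2 = 6.
P₀ = 5.08 × [(1+0.0485) + 6×(0.159−0.0485)] / (0.1436−0.0485)
   = 5.08 × 1.7115 / 0.0951 = 91.4240

$91.42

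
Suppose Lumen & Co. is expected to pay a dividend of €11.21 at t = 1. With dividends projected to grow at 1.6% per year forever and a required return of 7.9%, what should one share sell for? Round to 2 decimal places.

€177.94

Gordon growth model: P₀ = D₁/(r − g), with D₁ = 11.21 given directly.
P₀ = 11.2100 / (0.079 − 0.016) = 11.2100 / 0.063 = 177.9365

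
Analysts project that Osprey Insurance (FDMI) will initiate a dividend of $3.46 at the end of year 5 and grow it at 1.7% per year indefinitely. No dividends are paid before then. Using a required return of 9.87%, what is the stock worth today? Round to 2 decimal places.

Deferred-dividend DDM. At t=4 the remaining stream is a growing perpetuity with first payment D_5 = 3.46.
V_4 = D_5/(r−g) = 3.46/(0.0987−0.017) = 42.3501
P₀ = V_4/(1+r)^4 = 42.3501/(1+0.0987)^4 = 29.0628

$29.06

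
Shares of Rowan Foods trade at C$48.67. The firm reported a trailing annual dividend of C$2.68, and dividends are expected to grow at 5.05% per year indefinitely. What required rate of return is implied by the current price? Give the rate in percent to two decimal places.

Rearranging the constant-growth DDM: r = D₁/P₀ + g.
D₁ = 2.68 × (1 + 0.0505) = 2.8153.
r = 2.8153 / 48.67 + 0.0505 = 0.05785 + 0.0505 = 0.10835

10.83%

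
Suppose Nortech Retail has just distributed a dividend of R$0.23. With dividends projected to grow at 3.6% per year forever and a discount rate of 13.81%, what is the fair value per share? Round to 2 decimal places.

Gordon growth model: P₀ = D₁/(r − g). D₁ = 0.23 × (1 + 0.036) = 0.2383.
P₀ = 0.2383 / (0.1381 − 0.036) = 0.2383 / 0.1021 = 2.3338

R$2.33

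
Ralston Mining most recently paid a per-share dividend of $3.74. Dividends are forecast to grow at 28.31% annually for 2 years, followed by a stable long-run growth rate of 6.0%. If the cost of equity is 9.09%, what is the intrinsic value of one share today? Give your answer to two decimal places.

Two-stage DDM. Project D₁…D_2 at 0.2831, terminal growth 0.06, discount at r = 0.0909.
D_1 = 4.7988
D_2 = 6.1573
Terminal value at t=2: TV = D_3/(r−g) = 6.5268/(0.0909−0.06) = 211.2224
P₀ = 4.7988/(1+0.0909)^1 + 6.1573/(1+0.0909)^2 + 211.2224/(1+0.0909)^2 = 187.0613

$187.06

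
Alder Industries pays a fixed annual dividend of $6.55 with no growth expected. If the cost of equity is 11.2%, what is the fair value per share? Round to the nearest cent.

Zero-growth DDM (perpetuity): P₀ = D/r = 6.55 / 0.112 = 58.4821

$58.48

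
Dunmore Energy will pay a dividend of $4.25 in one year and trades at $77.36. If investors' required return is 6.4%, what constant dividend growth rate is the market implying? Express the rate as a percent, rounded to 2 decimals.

0.91%

From P₀ = D₁/(r − g), the implied growth is g = r − D₁/P₀.
g = 0.064 − 4.25/77.36 = 0.064 − 0.05494 = 0.00906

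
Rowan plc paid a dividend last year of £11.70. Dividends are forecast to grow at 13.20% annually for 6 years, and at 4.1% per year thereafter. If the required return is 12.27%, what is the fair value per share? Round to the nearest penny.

£228.91

Two-stage DDM. Project D₁…D_6 at 0.132, terminal growth 0.041, discount at r = 0.1227.
D_1 = 13.2444
D_2 = 14.9927
D_3 = 16.9717
D_4 = 19.2120
D_5 = 21.7479
D_6 = 24.6187
Terminal value at t=6: TV = D_7/(r−g) = 25.6280/(0.1227−0.041) = 313.6845
P₀ = 13.2444/(1+0.1227)^1 + 14.9927/(1+0.1227)^2 + 16.9717/(1+0.1227)^3 + 19.2120/(1+0.1227)^4 + 21.7479/(1+0.1227)^5 + 24.6187/(1+0.1227)^6 + 313.6845/(1+0.1227)^6 = 228.9065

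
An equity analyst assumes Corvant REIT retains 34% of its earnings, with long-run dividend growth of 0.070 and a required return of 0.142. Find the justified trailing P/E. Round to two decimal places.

Payout ratio b = 1 − 0.34 = 0.66.
Justified trailing P/E = b(1+g)/(r−g) = 0.66×(1+0.07)/(0.142−0.07) = 9.8083

9.81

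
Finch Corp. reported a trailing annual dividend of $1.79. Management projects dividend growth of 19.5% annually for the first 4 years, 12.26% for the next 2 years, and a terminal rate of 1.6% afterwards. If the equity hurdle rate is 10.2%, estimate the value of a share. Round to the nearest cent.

$44.24

Three-stage DDM. Project D₁…D_6; terminal Gordon value at t=6 with g = 0.016; discount at r = 0.102.
D_1 = 2.1391
D_2 = 2.5562
D_3 = 3.0546
D_4 = 3.6503
D_5 = 4.0978
D_6 = 4.6002
TV_6 = 4.6738/(0.102−0.016) = 54.3463
P₀ = Σ Dₜ/(1+r)ᵗ + TV_6/(1+r)^6 = 44.2380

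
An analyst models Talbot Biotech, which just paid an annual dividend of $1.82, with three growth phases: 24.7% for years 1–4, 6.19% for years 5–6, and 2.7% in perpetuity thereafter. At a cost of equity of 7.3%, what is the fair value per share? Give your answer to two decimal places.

Three-stage DDM. Project D₁…D_6; terminal Gordon value at t=6 with g = 0.027; discount at r = 0.073.
D_1 = 2.2695
D_2 = 2.8301
D_3 = 3.5292
D_4 = 4.4009
D_5 = 4.6733
D_6 = 4.9625
TV_6 = 5.0965/(0.073−0.027) = 110.7942
P₀ = Σ Dₜ/(1+r)ᵗ + TV_6/(1+r)^6 = 89.8843

$89.88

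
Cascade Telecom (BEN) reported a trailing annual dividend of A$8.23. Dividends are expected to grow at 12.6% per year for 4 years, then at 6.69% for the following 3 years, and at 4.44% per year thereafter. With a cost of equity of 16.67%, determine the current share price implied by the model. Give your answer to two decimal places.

A$94.74

Three-stage DDM. Project D₁…D_7; terminal Gordon value at t=7 with g = 0.0444; discount at r = 0.1667.
D_1 = 9.2670
D_2 = 10.4346
D_3 = 11.7494
D_4 = 13.2298
D_5 = 14.1149
D_6 = 15.0592
D_7 = 16.0666
TV_7 = 16.7800/(0.1667−0.0444) = 137.2034
P₀ = Σ Dₜ/(1+r)ᵗ + TV_7/(1+r)^7 = 94.7365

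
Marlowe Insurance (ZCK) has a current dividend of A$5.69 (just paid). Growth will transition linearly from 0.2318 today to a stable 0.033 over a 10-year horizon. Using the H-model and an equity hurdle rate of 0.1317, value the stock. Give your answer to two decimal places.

A$116.86

H-model: P₀ = D₀[(1+g_L) + H(g_S−g_L)]/(r−g_L), with H = 10/2 = 5.
P₀ = 5.69 × [(1+0.033) + 5×(0.2318−0.033)] / (0.1317−0.033)
   = 5.69 × 2.0270 / 0.0987 = 116.8554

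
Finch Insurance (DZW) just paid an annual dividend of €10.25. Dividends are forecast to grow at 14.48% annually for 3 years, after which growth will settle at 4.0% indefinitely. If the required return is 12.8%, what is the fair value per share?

€158.30

Two-stage DDM. Project D₁…D_3 at 0.1448, terminal growth 0.04, discount at r = 0.128.
D_1 = 11.7342
D_2 = 13.4333
D_3 = 15.3785
Terminal value at t=3: TV = D_4/(r−g) = 15.9936/(0.128−0.04) = 181.7454
P₀ = 11.7342/(1+0.128)^1 + 13.4333/(1+0.128)^2 + 15.3785/(1+0.128)^3 + 181.7454/(1+0.128)^3 = 158.3049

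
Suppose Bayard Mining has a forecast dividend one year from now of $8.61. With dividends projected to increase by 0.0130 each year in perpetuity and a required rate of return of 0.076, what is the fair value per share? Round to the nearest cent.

Gordon growth model: P₀ = D₁/(r − g), with D₁ = 8.61 given directly.
P₀ = 8.6100 / (0.076 − 0.013) = 8.6100 / 0.063 = 136.6667

$136.67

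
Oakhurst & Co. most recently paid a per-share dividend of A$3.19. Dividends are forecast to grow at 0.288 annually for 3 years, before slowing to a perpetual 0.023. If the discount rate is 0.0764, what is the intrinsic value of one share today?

Two-stage DDM. Project D₁…D_3 at 0.288, terminal growth 0.023, discount at r = 0.0764.
D_1 = 4.1087
D_2 = 5.2920
D_3 = 6.8161
Terminal value at t=3: TV = D_4/(r−g) = 6.9729/(0.0764−0.023) = 130.5788
P₀ = 4.1087/(1+0.0764)^1 + 5.2920/(1+0.0764)^2 + 6.8161/(1+0.0764)^3 + 130.5788/(1+0.0764)^3 = 118.5511

A$118.55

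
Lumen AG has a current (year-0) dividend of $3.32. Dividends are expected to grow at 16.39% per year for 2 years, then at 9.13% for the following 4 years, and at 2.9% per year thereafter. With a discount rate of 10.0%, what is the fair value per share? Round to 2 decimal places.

$73.99

Three-stage DDM. Project D₁…D_6; terminal Gordon value at t=6 with g = 0.029; discount at r = 0.1.
D_1 = 3.8641
D_2 = 4.4975
D_3 = 4.9081
D_4 = 5.3562
D_5 = 5.8452
D_6 = 6.3789
TV_6 = 6.5639/(0.1−0.029) = 92.4492
P₀ = Σ Dₜ/(1+r)ᵗ + TV_6/(1+r)^6 = 73.9910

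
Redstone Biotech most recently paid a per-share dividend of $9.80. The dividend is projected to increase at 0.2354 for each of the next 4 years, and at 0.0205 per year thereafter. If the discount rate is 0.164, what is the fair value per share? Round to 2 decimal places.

Two-stage DDM. Project D₁…D_4 at 0.2354, terminal growth 0.0205, discount at r = 0.164.
D_1 = 12.1069
D_2 = 14.9569
D_3 = 18.4777
D_4 = 22.8274
Terminal value at t=4: TV = D_5/(r−g) = 23.2954/(0.164−0.0205) = 162.3370
P₀ = 12.1069/(1+0.164)^1 + 14.9569/(1+0.164)^2 + 18.4777/(1+0.164)^3 + 22.8274/(1+0.164)^4 + 162.3370/(1+0.164)^4 = 134.0228

$134.02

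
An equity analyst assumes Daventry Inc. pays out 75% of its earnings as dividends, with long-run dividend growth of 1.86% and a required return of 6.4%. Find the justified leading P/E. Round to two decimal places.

16.52

Justified leading P/E = b/(r−g) = 0.75/(0.064−0.0186) = 16.5198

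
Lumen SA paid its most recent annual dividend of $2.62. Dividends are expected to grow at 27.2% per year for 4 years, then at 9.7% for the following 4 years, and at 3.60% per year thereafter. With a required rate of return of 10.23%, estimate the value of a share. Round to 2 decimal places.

Three-stage DDM. Project D₁…D_8; terminal Gordon value at t=8 with g = 0.036; discount at r = 0.1023.
D_1 = 3.3326
D_2 = 4.2391
D_3 = 5.3922
D_4 = 6.8588
D_5 = 7.5241
D_6 = 8.2540
D_7 = 9.0546
D_8 = 9.9329
TV_8 = 10.2905/(0.1023−0.036) = 155.2110
P₀ = Σ Dₜ/(1+r)ᵗ + TV_8/(1+r)^8 = 104.7514

$104.75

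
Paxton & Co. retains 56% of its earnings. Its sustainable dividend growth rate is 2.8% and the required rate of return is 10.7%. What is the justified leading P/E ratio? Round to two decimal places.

Payout ratio b = 1 − 0.56 = 0.44.
Justified leading P/E = b/(r−g) = 0.44/(0.107−0.028) = 5.5696

5.57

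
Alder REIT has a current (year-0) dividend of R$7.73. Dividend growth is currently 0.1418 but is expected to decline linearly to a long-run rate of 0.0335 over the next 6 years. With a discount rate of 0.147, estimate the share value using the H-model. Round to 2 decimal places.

H-model: P₀ = D₀[(1+g_L) + H(g_S−g_L)]/(r−g_L), with H = 6/2 = 3.
P₀ = 7.73 × [(1+0.0335) + 3×(0.1418−0.0335)] / (0.147−0.0335)
   = 7.73 × 1.3584 / 0.1135 = 92.5148

R$92.51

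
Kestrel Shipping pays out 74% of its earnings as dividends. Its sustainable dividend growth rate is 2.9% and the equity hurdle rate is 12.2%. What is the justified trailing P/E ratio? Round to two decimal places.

Justified trailing P/E = b(1+g)/(r−g) = 0.74×(1+0.029)/(0.122−0.029) = 8.1877

8.19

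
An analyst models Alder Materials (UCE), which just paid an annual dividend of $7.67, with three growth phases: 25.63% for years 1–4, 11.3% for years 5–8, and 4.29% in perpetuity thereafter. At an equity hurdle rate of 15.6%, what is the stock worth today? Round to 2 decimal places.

Three-stage DDM. Project D₁…D_8; terminal Gordon value at t=8 with g = 0.0429; discount at r = 0.156.
D_1 = 9.6358
D_2 = 12.1055
D_3 = 15.2081
D_4 = 19.1060
D_5 = 21.2649
D_6 = 23.6679
D_7 = 26.3423
D_8 = 29.3190
TV_8 = 30.5768/(0.156−0.0429) = 270.3520
P₀ = Σ Dₜ/(1+r)ᵗ + TV_8/(1+r)^8 = 161.6736

$161.67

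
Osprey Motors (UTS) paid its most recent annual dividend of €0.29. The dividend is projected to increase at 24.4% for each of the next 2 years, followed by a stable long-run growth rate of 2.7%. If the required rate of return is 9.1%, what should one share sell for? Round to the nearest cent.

€6.76

Two-stage DDM. Project D₁…D_2 at 0.244, terminal growth 0.027, discount at r = 0.091.
D_1 = 0.3608
D_2 = 0.4488
Terminal value at t=2: TV = D_3/(r−g) = 0.4609/(0.091−0.027) = 7.2016
P₀ = 0.3608/(1+0.091)^1 + 0.4488/(1+0.091)^2 + 7.2016/(1+0.091)^2 = 6.7580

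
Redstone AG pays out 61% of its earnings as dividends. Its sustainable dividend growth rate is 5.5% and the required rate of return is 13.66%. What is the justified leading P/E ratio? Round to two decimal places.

Justified leading P/E = b/(r−g) = 0.61/(0.1366−0.055) = 7.4755

7.48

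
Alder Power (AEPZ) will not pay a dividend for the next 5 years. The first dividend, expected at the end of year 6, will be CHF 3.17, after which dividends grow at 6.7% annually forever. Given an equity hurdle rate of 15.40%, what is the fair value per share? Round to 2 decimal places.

CHF 17.80

Deferred-dividend DDM. At t=5 the remaining stream is a growing perpetuity with first payment D_6 = 3.17.
V_5 = D_6/(r−g) = 3.17/(0.154−0.067) = 36.4368
P₀ = V_5/(1+r)^5 = 36.4368/(1+0.154)^5 = 17.8037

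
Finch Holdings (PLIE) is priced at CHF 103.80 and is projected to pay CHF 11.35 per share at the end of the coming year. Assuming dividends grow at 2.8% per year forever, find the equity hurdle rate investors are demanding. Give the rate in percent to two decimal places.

13.73%

Rearranging the constant-growth DDM: r = D₁/P₀ + g.
r = 11.3500 / 103.80 + 0.028 = 0.10934 + 0.028 = 0.13734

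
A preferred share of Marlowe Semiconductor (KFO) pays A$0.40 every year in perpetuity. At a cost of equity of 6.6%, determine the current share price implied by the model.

Zero-growth DDM (perpetuity): P₀ = D/r = 0.40 / 0.066 = 6.0606

A$6.06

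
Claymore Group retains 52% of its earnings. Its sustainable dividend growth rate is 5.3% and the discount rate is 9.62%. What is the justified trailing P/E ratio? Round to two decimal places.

Payout ratio b = 1 − 0.52 = 0.48.
Justified trailing P/E = b(1+g)/(r−g) = 0.48×(1+0.053)/(0.0962−0.053) = 11.7000

11.70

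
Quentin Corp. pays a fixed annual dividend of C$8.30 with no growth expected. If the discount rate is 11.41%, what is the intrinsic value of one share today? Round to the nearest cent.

Zero-growth DDM (perpetuity): P₀ = D/r = 8.30 / 0.1141 = 72.7432

C$72.74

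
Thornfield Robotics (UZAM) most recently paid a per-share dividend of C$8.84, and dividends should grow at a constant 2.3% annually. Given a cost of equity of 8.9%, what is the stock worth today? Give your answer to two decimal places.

C$137.02

Gordon growth model: P₀ = D₁/(r − g). D₁ = 8.84 × (1 + 0.023) = 9.0433.
P₀ = 9.0433 / (0.089 − 0.023) = 9.0433 / 0.066 = 137.0200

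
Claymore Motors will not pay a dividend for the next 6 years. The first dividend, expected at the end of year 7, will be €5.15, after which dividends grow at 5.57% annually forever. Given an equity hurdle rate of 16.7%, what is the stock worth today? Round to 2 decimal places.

Deferred-dividend DDM. At t=6 the remaining stream is a growing perpetuity with first payment D_7 = 5.15.
V_6 = D_7/(r−g) = 5.15/(0.167−0.0557) = 46.2713
P₀ = V_6/(1+r)^6 = 46.2713/(1+0.167)^6 = 18.3184

€18.32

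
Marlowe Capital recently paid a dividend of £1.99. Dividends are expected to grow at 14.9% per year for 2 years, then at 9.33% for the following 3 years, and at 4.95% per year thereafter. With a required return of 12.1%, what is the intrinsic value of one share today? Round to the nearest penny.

£38.57

Three-stage DDM. Project D₁…D_5; terminal Gordon value at t=5 with g = 0.0495; discount at r = 0.121.
D_1 = 2.2865
D_2 = 2.6272
D_3 = 2.8723
D_4 = 3.1403
D_5 = 3.4333
TV_5 = 3.6032/(0.121−0.0495) = 50.3950
P₀ = Σ Dₜ/(1+r)ᵗ + TV_5/(1+r)^5 = 38.5656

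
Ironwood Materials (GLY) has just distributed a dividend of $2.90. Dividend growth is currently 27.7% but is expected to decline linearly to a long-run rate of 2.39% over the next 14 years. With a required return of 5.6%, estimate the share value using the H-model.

H-model: P₀ = D₀[(1+g_L) + H(g_S−g_L)]/(r−g_L), with H = 14/2 = 7.
P₀ = 2.90 × [(1+0.0239) + 7×(0.277−0.0239)] / (0.056−0.0239)
   = 2.90 × 2.7956 / 0.0321 = 252.5620

$252.56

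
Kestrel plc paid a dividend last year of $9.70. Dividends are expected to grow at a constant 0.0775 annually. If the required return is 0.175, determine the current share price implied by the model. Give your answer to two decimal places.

Gordon growth model: P₀ = D₁/(r − g). D₁ = 9.70 × (1 + 0.0775) = 10.4517.
P₀ = 10.4517 / (0.175 − 0.0775) = 10.4517 / 0.0975 = 107.1974

$107.20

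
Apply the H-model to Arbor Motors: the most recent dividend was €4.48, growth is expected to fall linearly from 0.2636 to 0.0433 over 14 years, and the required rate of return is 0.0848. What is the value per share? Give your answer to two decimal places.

€279.10

H-model: P₀ = D₀[(1+g_L) + H(g_S−g_L)]/(r−g_L), with H = 14/2 = 7.
P₀ = 4.48 × [(1+0.0433) + 7×(0.2636−0.0433)] / (0.0848−0.0433)
   = 4.48 × 2.5854 / 0.0415 = 279.0986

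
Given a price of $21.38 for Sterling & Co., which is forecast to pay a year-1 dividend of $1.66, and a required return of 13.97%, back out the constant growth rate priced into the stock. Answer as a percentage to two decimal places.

From P₀ = D₁/(r − g), the implied growth is g = r − D₁/P₀.
g = 0.1397 − 1.66/21.38 = 0.1397 − 0.07764 = 0.06206

6.21%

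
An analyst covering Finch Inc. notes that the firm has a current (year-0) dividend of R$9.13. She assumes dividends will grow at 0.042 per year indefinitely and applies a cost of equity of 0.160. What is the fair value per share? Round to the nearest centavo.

Gordon growth model: P₀ = D₁/(r − g). D₁ = 9.13 × (1 + 0.042) = 9.5135.
P₀ = 9.5135 / (0.16 − 0.042) = 9.5135 / 0.118 = 80.6225

R$80.62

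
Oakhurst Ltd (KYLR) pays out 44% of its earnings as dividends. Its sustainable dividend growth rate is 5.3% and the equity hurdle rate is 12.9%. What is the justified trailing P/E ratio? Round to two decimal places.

6.10

Justified trailing P/E = b(1+g)/(r−g) = 0.44×(1+0.053)/(0.129−0.053) = 6.0963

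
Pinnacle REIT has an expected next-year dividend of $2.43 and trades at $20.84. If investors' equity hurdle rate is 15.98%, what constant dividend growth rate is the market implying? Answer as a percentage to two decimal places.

4.32%

From P₀ = D₁/(r − g), the implied growth is g = r − D₁/P₀.
g = 0.1598 − 2.43/20.84 = 0.1598 − 0.11660 = 0.04320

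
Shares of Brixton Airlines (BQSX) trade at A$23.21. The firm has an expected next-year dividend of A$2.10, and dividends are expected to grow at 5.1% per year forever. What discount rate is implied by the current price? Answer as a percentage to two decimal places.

14.15%

Rearranging the constant-growth DDM: r = D₁/P₀ + g.
r = 2.1000 / 23.21 + 0.051 = 0.09048 + 0.051 = 0.14148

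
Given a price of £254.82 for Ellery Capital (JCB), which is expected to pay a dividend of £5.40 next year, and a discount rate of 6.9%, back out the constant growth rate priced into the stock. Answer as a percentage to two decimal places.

From P₀ = D₁/(r − g), the implied growth is g = r − D₁/P₀.
g = 0.069 − 5.40/254.82 = 0.069 − 0.02119 = 0.04781

4.78%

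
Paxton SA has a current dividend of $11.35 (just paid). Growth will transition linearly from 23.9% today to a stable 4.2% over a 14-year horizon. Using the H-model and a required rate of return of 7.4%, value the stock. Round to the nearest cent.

$858.70

H-model: P₀ = D₀[(1+g_L) + H(g_S−g_L)]/(r−g_L), with H = 14/2 = 7.
P₀ = 11.35 × [(1+0.042) + 7×(0.239−0.042)] / (0.074−0.042)
   = 11.35 × 2.4210 / 0.032 = 858.6984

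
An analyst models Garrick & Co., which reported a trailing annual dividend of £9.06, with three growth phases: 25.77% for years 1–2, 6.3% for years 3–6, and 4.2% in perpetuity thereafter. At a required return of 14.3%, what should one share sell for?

£142.32

Three-stage DDM. Project D₁…D_6; terminal Gordon value at t=6 with g = 0.042; discount at r = 0.143.
D_1 = 11.3948
D_2 = 14.3312
D_3 = 15.2341
D_4 = 16.1938
D_5 = 17.2140
D_6 = 18.2985
TV_6 = 19.0670/(0.143−0.042) = 188.7825
P₀ = Σ Dₜ/(1+r)ᵗ + TV_6/(1+r)^6 = 142.3193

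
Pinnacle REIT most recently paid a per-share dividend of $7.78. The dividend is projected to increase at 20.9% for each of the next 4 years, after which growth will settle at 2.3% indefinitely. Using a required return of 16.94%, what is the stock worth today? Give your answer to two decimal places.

Two-stage DDM. Project D₁…D_4 at 0.209, terminal growth 0.023, discount at r = 0.1694.
D_1 = 9.4060
D_2 = 11.3719
D_3 = 13.7486
D_4 = 16.6221
Terminal value at t=4: TV = D_5/(r−g) = 17.0044/(0.1694−0.023) = 116.1500
P₀ = 9.4060/(1+0.1694)^1 + 11.3719/(1+0.1694)^2 + 13.7486/(1+0.1694)^3 + 16.6221/(1+0.1694)^4 + 116.1500/(1+0.1694)^4 = 95.9561

$95.96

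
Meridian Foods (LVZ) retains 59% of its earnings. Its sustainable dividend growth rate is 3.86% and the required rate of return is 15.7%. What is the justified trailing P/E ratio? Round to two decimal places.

Payout ratio b = 1 − 0.59 = 0.41.
Justified trailing P/E = b(1+g)/(r−g) = 0.41×(1+0.0386)/(0.157−0.0386) = 3.5965

3.60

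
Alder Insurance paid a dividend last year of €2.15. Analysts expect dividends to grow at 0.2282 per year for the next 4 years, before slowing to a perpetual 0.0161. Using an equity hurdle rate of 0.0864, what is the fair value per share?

Two-stage DDM. Project D₁…D_4 at 0.2282, terminal growth 0.0161, discount at r = 0.0864.
D_1 = 2.6406
D_2 = 3.2432
D_3 = 3.9833
D_4 = 4.8923
Terminal value at t=4: TV = D_5/(r−g) = 4.9711/(0.0864−0.0161) = 70.7125
P₀ = 2.6406/(1+0.0864)^1 + 3.2432/(1+0.0864)^2 + 3.9833/(1+0.0864)^3 + 4.8923/(1+0.0864)^4 + 70.7125/(1+0.0864)^4 = 62.5588

€62.56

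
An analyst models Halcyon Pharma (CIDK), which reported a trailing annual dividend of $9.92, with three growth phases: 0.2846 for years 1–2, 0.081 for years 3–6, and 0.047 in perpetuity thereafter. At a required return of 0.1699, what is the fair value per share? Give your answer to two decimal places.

$136.55

Three-stage DDM. Project D₁…D_6; terminal Gordon value at t=6 with g = 0.047; discount at r = 0.1699.
D_1 = 12.7432
D_2 = 16.3700
D_3 = 17.6959
D_4 = 19.1293
D_5 = 20.6788
D_6 = 22.3537
TV_6 = 23.4044/(0.1699−0.047) = 190.4343
P₀ = Σ Dₜ/(1+r)ᵗ + TV_6/(1+r)^6 = 136.5480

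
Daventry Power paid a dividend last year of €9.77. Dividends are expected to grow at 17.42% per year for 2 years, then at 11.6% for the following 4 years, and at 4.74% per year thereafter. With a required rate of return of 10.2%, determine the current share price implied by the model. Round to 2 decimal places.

€291.10

Three-stage DDM. Project D₁…D_6; terminal Gordon value at t=6 with g = 0.0474; discount at r = 0.102.
D_1 = 11.4719
D_2 = 13.4703
D_3 = 15.0329
D_4 = 16.7767
D_5 = 18.7228
D_6 = 20.8947
TV_6 = 21.8851/(0.102−0.0474) = 400.8256
P₀ = Σ Dₜ/(1+r)ᵗ + TV_6/(1+r)^6 = 291.1010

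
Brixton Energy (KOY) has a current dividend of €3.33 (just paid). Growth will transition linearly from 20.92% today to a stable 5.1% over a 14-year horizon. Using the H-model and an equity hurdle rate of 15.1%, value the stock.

€71.87

H-model: P₀ = D₀[(1+g_L) + H(g_S−g_L)]/(r−g_L), with H = 14/2 = 7.
P₀ = 3.33 × [(1+0.051) + 7×(0.2092−0.051)] / (0.151−0.051)
   = 3.33 × 2.1584 / 0.1 = 71.8747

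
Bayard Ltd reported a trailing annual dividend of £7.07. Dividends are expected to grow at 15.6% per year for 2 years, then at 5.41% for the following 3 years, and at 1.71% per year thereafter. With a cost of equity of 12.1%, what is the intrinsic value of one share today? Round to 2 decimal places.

£95.97

Three-stage DDM. Project D₁…D_5; terminal Gordon value at t=5 with g = 0.0171; discount at r = 0.121.
D_1 = 8.1729
D_2 = 9.4479
D_3 = 9.9590
D_4 = 10.4978
D_5 = 11.0657
TV_5 = 11.2550/(0.121−0.0171) = 108.3250
P₀ = Σ Dₜ/(1+r)ᵗ + TV_5/(1+r)^5 = 95.9704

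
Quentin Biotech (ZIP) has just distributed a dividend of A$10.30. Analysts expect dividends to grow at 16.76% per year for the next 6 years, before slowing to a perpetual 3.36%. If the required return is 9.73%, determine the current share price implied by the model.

A$319.82

Two-stage DDM. Project D₁…D_6 at 0.1676, terminal growth 0.0336, discount at r = 0.0973.
D_1 = 12.0263
D_2 = 14.0419
D_3 = 16.3953
D_4 = 19.1432
D_5 = 22.3516
D_6 = 26.0977
Terminal value at t=6: TV = D_7/(r−g) = 26.9746/(0.0973−0.0336) = 423.4624
P₀ = 12.0263/(1+0.0973)^1 + 14.0419/(1+0.0973)^2 + 16.3953/(1+0.0973)^3 + 19.1432/(1+0.0973)^4 + 22.3516/(1+0.0973)^5 + 26.0977/(1+0.0973)^6 + 423.4624/(1+0.0973)^6 = 319.8200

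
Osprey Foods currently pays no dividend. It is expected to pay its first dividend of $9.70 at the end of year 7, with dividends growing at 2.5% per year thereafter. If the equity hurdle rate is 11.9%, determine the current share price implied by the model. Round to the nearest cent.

$52.56

Deferred-dividend DDM. At t=6 the remaining stream is a growing perpetuity with first payment D_7 = 9.70.
V_6 = D_7/(r−g) = 9.70/(0.119−0.025) = 103.1915
P₀ = V_6/(1+r)^6 = 103.1915/(1+0.119)^6 = 52.5610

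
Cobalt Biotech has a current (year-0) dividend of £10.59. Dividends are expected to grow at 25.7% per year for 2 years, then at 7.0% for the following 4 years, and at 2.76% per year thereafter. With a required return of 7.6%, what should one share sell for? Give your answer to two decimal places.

£383.89

Three-stage DDM. Project D₁…D_6; terminal Gordon value at t=6 with g = 0.0276; discount at r = 0.076.
D_1 = 13.3116
D_2 = 16.7327
D_3 = 17.9040
D_4 = 19.1573
D_5 = 20.4983
D_6 = 21.9332
TV_6 = 22.5385/(0.076−0.0276) = 465.6723
P₀ = Σ Dₜ/(1+r)ᵗ + TV_6/(1+r)^6 = 383.8914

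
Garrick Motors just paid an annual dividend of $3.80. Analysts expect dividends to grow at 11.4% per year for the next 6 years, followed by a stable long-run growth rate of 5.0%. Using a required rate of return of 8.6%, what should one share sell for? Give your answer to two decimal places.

Two-stage DDM. Project D₁…D_6 at 0.114, terminal growth 0.05, discount at r = 0.086.
D_1 = 4.2332
D_2 = 4.7158
D_3 = 5.2534
D_4 = 5.8523
D_5 = 6.5194
D_6 = 7.2626
Terminal value at t=6: TV = D_7/(r−g) = 7.6258/(0.086−0.05) = 211.8271
P₀ = 4.2332/(1+0.086)^1 + 4.7158/(1+0.086)^2 + 5.2534/(1+0.086)^3 + 5.8523/(1+0.086)^4 + 6.5194/(1+0.086)^5 + 7.2626/(1+0.086)^6 + 211.8271/(1+0.086)^6 = 154.0709

$154.07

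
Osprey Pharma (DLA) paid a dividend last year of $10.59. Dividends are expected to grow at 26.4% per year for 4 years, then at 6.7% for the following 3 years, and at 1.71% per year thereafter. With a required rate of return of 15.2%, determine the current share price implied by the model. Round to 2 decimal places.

Three-stage DDM. Project D₁…D_7; terminal Gordon value at t=7 with g = 0.0171; discount at r = 0.152.
D_1 = 13.3858
D_2 = 16.9196
D_3 = 21.3864
D_4 = 27.0324
D_5 = 28.8435
D_6 = 30.7761
D_7 = 32.8381
TV_7 = 33.3996/(0.152−0.0171) = 247.5878
P₀ = Σ Dₜ/(1+r)ᵗ + TV_7/(1+r)^7 = 185.2380

$185.24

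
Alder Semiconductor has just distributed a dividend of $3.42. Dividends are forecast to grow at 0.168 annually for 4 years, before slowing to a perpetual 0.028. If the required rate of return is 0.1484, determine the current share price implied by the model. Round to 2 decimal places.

Two-stage DDM. Project D₁…D_4 at 0.168, terminal growth 0.028, discount at r = 0.1484.
D_1 = 3.9946
D_2 = 4.6656
D_3 = 5.4495
D_4 = 6.3650
Terminal value at t=4: TV = D_5/(r−g) = 6.5432/(0.1484−0.028) = 54.3456
P₀ = 3.9946/(1+0.1484)^1 + 4.6656/(1+0.1484)^2 + 5.4495/(1+0.1484)^3 + 6.3650/(1+0.1484)^4 + 54.3456/(1+0.1484)^4 = 45.5195

$45.52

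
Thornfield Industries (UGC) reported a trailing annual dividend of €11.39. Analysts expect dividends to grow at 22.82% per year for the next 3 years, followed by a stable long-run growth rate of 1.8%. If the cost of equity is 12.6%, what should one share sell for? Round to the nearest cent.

€180.09

Two-stage DDM. Project D₁…D_3 at 0.2282, terminal growth 0.018, discount at r = 0.126.
D_1 = 13.9892
D_2 = 17.1815
D_3 = 21.1024
Terminal value at t=3: TV = D_4/(r−g) = 21.4822/(0.126−0.018) = 198.9093
P₀ = 13.9892/(1+0.126)^1 + 17.1815/(1+0.126)^2 + 21.1024/(1+0.126)^3 + 198.9093/(1+0.126)^3 = 180.0851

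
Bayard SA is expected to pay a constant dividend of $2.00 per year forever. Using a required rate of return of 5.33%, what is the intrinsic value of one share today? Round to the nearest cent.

Zero-growth DDM (perpetuity): P₀ = D/r = 2.00 / 0.0533 = 37.5235

$37.52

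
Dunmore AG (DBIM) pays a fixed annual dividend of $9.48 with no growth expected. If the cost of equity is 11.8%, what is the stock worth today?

Zero-growth DDM (perpetuity): P₀ = D/r = 9.48 / 0.118 = 80.3390

$80.34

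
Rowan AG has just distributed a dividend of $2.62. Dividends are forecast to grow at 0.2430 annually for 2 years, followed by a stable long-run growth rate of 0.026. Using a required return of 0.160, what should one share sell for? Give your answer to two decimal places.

$28.85

Two-stage DDM. Project D₁…D_2 at 0.243, terminal growth 0.026, discount at r = 0.16.
D_1 = 3.2567
D_2 = 4.0480
Terminal value at t=2: TV = D_3/(r−g) = 4.1533/(0.16−0.026) = 30.9946
P₀ = 3.2567/(1+0.16)^1 + 4.0480/(1+0.16)^2 + 30.9946/(1+0.16)^2 = 28.8499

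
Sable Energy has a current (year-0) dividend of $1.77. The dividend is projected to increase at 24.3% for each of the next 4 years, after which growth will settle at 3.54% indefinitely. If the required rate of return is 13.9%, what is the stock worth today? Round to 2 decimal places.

Two-stage DDM. Project D₁…D_4 at 0.243, terminal growth 0.0354, discount at r = 0.139.
D_1 = 2.2001
D_2 = 2.7347
D_3 = 3.3993
D_4 = 4.2253
Terminal value at t=4: TV = D_5/(r−g) = 4.3749/(0.139−0.0354) = 42.2286
P₀ = 2.2001/(1+0.139)^1 + 2.7347/(1+0.139)^2 + 3.3993/(1+0.139)^3 + 4.2253/(1+0.139)^4 + 42.2286/(1+0.139)^4 = 33.9412

$33.94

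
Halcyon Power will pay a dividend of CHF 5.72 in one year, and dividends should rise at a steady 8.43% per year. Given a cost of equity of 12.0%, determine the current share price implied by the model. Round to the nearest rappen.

Gordon growth model: P₀ = D₁/(r − g), with D₁ = 5.72 given directly.
P₀ = 5.7200 / (0.12 − 0.0843) = 5.7200 / 0.0357 = 160.2241

CHF 160.22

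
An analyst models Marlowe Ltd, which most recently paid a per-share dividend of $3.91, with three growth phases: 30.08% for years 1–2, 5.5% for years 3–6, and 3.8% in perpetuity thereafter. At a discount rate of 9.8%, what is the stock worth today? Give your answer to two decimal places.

$110.92

Three-stage DDM. Project D₁…D_6; terminal Gordon value at t=6 with g = 0.038; discount at r = 0.098.
D_1 = 5.0861
D_2 = 6.6160
D_3 = 6.9799
D_4 = 7.3638
D_5 = 7.7688
D_6 = 8.1961
TV_6 = 8.5076/(0.098−0.038) = 141.7927
P₀ = Σ Dₜ/(1+r)ᵗ + TV_6/(1+r)^6 = 110.9213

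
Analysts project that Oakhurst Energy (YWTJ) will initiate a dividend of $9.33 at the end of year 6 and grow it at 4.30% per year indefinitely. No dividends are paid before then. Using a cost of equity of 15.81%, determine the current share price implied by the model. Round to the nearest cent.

$38.91

Deferred-dividend DDM. At t=5 the remaining stream is a growing perpetuity with first payment D_6 = 9.33.
V_5 = D_6/(r−g) = 9.33/(0.1581−0.043) = 81.0599
P₀ = V_5/(1+r)^5 = 81.0599/(1+0.1581)^5 = 38.9113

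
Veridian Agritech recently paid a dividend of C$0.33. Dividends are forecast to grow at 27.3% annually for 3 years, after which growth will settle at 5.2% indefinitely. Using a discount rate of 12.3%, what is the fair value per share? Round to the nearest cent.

Two-stage DDM. Project D₁…D_3 at 0.273, terminal growth 0.052, discount at r = 0.123.
D_1 = 0.4201
D_2 = 0.5348
D_3 = 0.6808
Terminal value at t=3: TV = D_4/(r−g) = 0.7162/(0.123−0.052) = 10.0869
P₀ = 0.4201/(1+0.123)^1 + 0.5348/(1+0.123)^2 + 0.6808/(1+0.123)^3 + 10.0869/(1+0.123)^3 = 8.4011

C$8.40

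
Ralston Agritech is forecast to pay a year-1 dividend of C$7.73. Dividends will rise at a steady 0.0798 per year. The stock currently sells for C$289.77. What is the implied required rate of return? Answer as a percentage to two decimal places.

Rearranging the constant-growth DDM: r = D₁/P₀ + g.
r = 7.7300 / 289.77 + 0.0798 = 0.02668 + 0.0798 = 0.10648

10.65%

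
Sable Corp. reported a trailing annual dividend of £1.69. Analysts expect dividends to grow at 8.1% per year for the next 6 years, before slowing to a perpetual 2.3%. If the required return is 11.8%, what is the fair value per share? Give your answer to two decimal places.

Two-stage DDM. Project D₁…D_6 at 0.081, terminal growth 0.023, discount at r = 0.118.
D_1 = 1.8269
D_2 = 1.9749
D_3 = 2.1348
D_4 = 2.3078
D_5 = 2.4947
D_6 = 2.6968
Terminal value at t=6: TV = D_7/(r−g) = 2.7588/(0.118−0.023) = 29.0398
P₀ = 1.8269/(1+0.118)^1 + 1.9749/(1+0.118)^2 + 2.1348/(1+0.118)^3 + 2.3078/(1+0.118)^4 + 2.4947/(1+0.118)^5 + 2.6968/(1+0.118)^6 + 29.0398/(1+0.118)^6 = 23.8992

£23.90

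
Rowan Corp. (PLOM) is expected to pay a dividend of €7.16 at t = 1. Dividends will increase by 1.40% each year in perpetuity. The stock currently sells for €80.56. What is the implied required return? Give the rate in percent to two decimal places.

10.29%

Rearranging the constant-growth DDM: r = D₁/P₀ + g.
r = 7.1600 / 80.56 + 0.014 = 0.08888 + 0.014 = 0.10288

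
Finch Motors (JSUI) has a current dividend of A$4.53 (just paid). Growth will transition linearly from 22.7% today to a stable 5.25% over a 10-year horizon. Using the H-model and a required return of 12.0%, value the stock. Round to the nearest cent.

A$129.19

H-model: P₀ = D₀[(1+g_L) + H(g_S−g_L)]/(r−g_L), with H = 10/2 = 5.
P₀ = 4.53 × [(1+0.0525) + 5×(0.227−0.0525)] / (0.12−0.0525)
   = 4.53 × 1.9250 / 0.0675 = 129.1889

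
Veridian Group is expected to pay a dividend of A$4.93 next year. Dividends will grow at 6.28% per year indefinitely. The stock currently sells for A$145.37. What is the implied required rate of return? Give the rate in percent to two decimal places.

Rearranging the constant-growth DDM: r = D₁/P₀ + g.
r = 4.9300 / 145.37 + 0.0628 = 0.03391 + 0.0628 = 0.09671

9.67%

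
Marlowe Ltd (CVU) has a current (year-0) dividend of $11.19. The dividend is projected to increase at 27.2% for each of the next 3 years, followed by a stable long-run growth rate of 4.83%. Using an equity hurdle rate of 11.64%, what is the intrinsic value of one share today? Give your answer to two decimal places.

$298.61

Two-stage DDM. Project D₁…D_3 at 0.272, terminal growth 0.0483, discount at r = 0.1164.
D_1 = 14.2337
D_2 = 18.1052
D_3 = 23.0299
Terminal value at t=3: TV = D_4/(r−g) = 24.1422/(0.1164−0.0483) = 354.5111
P₀ = 14.2337/(1+0.1164)^1 + 18.1052/(1+0.1164)^2 + 23.0299/(1+0.1164)^3 + 354.5111/(1+0.1164)^3 = 298.6105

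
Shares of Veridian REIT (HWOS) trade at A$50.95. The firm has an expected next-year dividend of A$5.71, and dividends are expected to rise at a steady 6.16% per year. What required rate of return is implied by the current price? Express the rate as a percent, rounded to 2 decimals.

Rearranging the constant-growth DDM: r = D₁/P₀ + g.
r = 5.7100 / 50.95 + 0.0616 = 0.11207 + 0.0616 = 0.17367

17.37%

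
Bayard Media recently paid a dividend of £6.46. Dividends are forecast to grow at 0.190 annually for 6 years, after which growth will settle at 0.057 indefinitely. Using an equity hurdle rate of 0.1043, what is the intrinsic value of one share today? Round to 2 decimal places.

Two-stage DDM. Project D₁…D_6 at 0.19, terminal growth 0.057, discount at r = 0.1043.
D_1 = 7.6874
D_2 = 9.1480
D_3 = 10.8861
D_4 = 12.9545
D_5 = 15.4158
D_6 = 18.3449
Terminal value at t=6: TV = D_7/(r−g) = 19.3905/(0.1043−0.057) = 409.9474
P₀ = 7.6874/(1+0.1043)^1 + 9.1480/(1+0.1043)^2 + 10.8861/(1+0.1043)^3 + 12.9545/(1+0.1043)^4 + 15.4158/(1+0.1043)^5 + 18.3449/(1+0.1043)^6 + 409.9474/(1+0.1043)^6 = 276.8111

£276.81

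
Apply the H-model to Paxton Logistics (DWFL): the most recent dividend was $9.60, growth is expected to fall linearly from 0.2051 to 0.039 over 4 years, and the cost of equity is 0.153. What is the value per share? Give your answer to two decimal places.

$115.47

H-model: P₀ = D₀[(1+g_L) + H(g_S−g_L)]/(r−g_L), with H = 4/2 = 2.
P₀ = 9.60 × [(1+0.039) + 2×(0.2051−0.039)] / (0.153−0.039)
   = 9.60 × 1.3712 / 0.114 = 115.4695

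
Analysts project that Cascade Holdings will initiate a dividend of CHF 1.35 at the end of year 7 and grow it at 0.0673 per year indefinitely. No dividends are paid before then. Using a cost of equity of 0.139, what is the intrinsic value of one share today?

Deferred-dividend DDM. At t=6 the remaining stream is a growing perpetuity with first payment D_7 = 1.35.
V_6 = D_7/(r−g) = 1.35/(0.139−0.0673) = 18.8285
P₀ = V_6/(1+r)^6 = 18.8285/(1+0.139)^6 = 8.6233

CHF 8.62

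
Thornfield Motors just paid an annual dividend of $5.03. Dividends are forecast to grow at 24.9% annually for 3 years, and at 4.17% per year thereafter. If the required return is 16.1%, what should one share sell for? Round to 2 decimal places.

$72.18

Two-stage DDM. Project D₁…D_3 at 0.249, terminal growth 0.0417, discount at r = 0.161.
D_1 = 6.2825
D_2 = 7.8468
D_3 = 9.8007
Terminal value at t=3: TV = D_4/(r−g) = 10.2093/(0.161−0.0417) = 85.5771
P₀ = 6.2825/(1+0.161)^1 + 7.8468/(1+0.161)^2 + 9.8007/(1+0.161)^3 + 85.5771/(1+0.161)^3 = 72.1794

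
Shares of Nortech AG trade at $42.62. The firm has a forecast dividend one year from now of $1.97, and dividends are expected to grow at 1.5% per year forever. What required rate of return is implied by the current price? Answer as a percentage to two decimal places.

6.12%

Rearranging the constant-growth DDM: r = D₁/P₀ + g.
r = 1.9700 / 42.62 + 0.015 = 0.04622 + 0.015 = 0.06122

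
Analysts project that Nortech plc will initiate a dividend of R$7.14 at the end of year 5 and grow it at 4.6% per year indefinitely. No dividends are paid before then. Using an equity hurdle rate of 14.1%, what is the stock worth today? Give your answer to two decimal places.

Deferred-dividend DDM. At t=4 the remaining stream is a growing perpetuity with first payment D_5 = 7.14.
V_4 = D_5/(r−g) = 7.14/(0.141−0.046) = 75.1579
P₀ = V_4/(1+r)^4 = 75.1579/(1+0.141)^4 = 44.3437

R$44.34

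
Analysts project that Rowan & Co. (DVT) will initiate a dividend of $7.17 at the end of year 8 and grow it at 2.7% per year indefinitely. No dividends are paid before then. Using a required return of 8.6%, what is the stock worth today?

$68.21

Deferred-dividend DDM. At t=7 the remaining stream is a growing perpetuity with first payment D_8 = 7.17.
V_7 = D_8/(r−g) = 7.17/(0.086−0.027) = 121.5254
P₀ = V_7/(1+r)^7 = 121.5254/(1+0.086)^7 = 68.2116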